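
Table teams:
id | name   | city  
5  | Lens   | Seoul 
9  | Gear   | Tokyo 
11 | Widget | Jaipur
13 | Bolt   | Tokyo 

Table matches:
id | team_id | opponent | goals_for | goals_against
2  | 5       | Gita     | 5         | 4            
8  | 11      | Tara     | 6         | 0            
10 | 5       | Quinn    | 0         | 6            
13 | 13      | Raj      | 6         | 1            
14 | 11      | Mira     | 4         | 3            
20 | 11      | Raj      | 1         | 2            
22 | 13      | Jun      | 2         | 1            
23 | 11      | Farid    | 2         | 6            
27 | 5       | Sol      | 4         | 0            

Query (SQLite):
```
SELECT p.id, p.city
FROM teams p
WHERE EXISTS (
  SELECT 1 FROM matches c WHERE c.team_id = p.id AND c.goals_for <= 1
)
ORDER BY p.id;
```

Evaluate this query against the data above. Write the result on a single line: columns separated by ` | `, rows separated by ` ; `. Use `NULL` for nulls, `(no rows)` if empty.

For each teams row, check whether any matches with matching team_id has goals_for <= 1.
Keep rows where that is true.

5 | Seoul ; 11 | Jaipur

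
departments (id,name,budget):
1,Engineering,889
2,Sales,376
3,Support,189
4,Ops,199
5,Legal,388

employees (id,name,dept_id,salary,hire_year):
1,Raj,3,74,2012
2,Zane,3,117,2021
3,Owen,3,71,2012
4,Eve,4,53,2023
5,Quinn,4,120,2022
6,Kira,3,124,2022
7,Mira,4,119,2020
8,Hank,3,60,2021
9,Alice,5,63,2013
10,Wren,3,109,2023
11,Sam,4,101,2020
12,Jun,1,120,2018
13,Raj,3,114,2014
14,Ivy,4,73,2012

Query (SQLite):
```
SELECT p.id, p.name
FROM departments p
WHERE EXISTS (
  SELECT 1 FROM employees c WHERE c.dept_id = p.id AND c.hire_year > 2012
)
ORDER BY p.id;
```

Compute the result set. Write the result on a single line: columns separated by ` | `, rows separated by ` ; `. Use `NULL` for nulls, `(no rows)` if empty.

For each departments row, check whether any employees with matching dept_id has hire_year > 2012.
Keep rows where that is true.

1 | Engineering ; 3 | Support ; 4 | Ops ; 5 | Legal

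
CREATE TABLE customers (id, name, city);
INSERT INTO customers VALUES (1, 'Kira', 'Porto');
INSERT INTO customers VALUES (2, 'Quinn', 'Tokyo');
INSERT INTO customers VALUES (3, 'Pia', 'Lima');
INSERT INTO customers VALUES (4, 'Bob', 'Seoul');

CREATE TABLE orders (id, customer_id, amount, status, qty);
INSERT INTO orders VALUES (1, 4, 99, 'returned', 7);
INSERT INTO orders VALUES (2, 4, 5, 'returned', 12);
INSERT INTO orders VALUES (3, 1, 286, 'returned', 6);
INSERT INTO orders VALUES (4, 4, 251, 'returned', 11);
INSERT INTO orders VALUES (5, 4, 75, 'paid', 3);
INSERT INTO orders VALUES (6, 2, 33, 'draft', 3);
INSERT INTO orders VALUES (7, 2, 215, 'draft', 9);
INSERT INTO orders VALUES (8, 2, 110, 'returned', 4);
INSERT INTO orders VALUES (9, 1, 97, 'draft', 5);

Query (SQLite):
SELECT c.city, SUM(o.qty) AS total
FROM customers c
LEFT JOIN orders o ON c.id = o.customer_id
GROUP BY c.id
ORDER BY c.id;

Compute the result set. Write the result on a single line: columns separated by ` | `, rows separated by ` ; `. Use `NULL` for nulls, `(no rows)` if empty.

Porto | 11 ; Tokyo | 16 ; Lima | NULL ; Seoul | 33

LEFT JOIN keeps every customers row; unmatched ones get NULL for orders columns.
Group by customers.id and compute SUM(o.qty). SUM over an all-NULL group is NULL.
  1: ids {3, 9} → SUM(o.qty)=11
  2: ids {6, 7, 8} → SUM(o.qty)=16
  3: ids {—} → SUM(o.qty)=NULL
  4: ids {1, 2, 4, 5} → SUM(o.qty)=33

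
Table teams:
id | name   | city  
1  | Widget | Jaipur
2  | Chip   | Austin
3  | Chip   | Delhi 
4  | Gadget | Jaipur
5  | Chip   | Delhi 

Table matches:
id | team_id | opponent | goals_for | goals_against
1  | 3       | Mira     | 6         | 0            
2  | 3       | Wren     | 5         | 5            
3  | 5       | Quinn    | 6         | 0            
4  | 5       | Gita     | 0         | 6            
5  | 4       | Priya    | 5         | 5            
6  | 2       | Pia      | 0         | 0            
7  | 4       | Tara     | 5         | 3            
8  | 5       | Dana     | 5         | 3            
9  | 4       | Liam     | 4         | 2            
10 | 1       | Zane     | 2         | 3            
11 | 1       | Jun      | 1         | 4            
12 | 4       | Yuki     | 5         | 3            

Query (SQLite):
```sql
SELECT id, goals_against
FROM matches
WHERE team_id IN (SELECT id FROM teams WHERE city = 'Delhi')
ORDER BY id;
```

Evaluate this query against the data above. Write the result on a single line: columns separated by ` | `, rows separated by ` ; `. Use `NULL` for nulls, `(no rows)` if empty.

Inner query: teams.id where city = 'Delhi'.
Outer: keep matches rows whose team_id is in that set.
Inner query → {3, 5}

1 | 0 ; 2 | 5 ; 3 | 0 ; 4 | 6 ; 8 | 3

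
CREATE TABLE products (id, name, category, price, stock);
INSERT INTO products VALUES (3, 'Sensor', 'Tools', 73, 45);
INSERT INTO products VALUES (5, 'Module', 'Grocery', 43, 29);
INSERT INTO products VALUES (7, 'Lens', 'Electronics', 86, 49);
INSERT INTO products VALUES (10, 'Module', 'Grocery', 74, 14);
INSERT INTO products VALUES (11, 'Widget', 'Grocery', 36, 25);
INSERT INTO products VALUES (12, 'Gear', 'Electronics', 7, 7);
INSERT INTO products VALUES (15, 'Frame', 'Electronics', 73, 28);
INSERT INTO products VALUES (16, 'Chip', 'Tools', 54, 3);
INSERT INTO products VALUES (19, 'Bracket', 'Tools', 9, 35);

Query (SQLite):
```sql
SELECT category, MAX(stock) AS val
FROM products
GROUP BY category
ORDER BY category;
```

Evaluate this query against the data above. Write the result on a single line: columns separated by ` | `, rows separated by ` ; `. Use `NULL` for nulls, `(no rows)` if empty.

Partition products by category; compute MAX(stock) within each group.
  Electronics: ids {7, 12, 15} → MAX(stock)=49
  Grocery: ids {5, 10, 11} → MAX(stock)=29
  Tools: ids {3, 16, 19} → MAX(stock)=45

Electronics | 49 ; Grocery | 29 ; Tools | 45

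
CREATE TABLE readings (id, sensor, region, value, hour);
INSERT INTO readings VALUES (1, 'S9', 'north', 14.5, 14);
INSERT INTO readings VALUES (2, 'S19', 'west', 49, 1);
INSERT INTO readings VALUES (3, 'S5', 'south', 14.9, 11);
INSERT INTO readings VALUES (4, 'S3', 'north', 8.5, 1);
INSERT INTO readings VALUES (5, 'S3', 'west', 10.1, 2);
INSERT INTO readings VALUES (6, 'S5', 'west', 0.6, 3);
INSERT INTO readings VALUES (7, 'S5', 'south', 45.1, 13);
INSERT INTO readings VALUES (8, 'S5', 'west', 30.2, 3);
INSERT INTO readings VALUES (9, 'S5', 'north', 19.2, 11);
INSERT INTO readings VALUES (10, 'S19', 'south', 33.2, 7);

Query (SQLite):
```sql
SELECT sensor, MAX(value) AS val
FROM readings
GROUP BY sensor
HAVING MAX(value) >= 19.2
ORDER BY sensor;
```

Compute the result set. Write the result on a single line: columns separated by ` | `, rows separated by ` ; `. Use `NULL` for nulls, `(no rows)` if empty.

Partition readings by sensor; compute MAX(value) within each group.
HAVING: keep groups where MAX(value) >= 19.2.
  S19: ids {2, 10} → MAX(value)=49
  S3: ids {4, 5} → MAX(value)=10.1
  S5: ids {3, 6, 7, 8, 9} → MAX(value)=45.1
  S9: ids {1} → MAX(value)=14.5

S19 | 49 ; S5 | 45.1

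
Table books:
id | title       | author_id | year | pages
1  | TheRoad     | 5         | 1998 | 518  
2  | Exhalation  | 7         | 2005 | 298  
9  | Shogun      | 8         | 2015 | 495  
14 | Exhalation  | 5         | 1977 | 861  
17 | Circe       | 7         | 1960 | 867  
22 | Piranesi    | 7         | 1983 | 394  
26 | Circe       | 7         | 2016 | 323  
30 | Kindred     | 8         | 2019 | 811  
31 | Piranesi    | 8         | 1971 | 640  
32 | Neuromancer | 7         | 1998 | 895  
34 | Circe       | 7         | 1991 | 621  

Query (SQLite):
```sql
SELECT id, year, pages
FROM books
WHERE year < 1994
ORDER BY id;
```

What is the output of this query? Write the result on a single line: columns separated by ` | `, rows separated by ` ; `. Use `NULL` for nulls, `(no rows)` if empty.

14 | 1977 | 861 ; 17 | 1960 | 867 ; 22 | 1983 | 394 ; 31 | 1971 | 640 ; 34 | 1991 | 621

year < 1994: ids {14, 17, 22, 31, 34}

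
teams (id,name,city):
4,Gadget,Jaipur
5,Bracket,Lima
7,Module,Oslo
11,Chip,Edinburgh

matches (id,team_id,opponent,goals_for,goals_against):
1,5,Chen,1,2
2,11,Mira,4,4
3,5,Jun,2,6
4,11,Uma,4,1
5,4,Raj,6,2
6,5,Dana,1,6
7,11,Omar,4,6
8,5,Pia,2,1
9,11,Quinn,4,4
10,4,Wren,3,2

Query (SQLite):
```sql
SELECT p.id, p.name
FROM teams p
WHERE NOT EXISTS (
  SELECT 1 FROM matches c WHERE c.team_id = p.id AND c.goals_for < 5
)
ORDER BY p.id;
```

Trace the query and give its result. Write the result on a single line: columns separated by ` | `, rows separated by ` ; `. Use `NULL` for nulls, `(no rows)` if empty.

7 | Module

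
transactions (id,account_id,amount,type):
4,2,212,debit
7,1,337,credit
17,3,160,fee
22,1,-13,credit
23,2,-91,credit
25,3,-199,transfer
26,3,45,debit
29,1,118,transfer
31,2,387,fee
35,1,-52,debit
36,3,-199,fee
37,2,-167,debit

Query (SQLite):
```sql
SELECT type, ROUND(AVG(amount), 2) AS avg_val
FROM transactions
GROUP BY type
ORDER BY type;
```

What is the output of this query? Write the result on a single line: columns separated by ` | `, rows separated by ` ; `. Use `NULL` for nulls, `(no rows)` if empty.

credit | 77.67 ; debit | 9.5 ; fee | 116 ; transfer | -40.5

Partition transactions by type; compute ROUND(AVG(amount), 2) within each group.
  credit: ids {7, 22, 23} → ROUND(AVG(amount), 2)=77.67
  debit: ids {4, 26, 35, 37} → ROUND(AVG(amount), 2)=9.5
  fee: ids {17, 31, 36} → ROUND(AVG(amount), 2)=116
  transfer: ids {25, 29} → ROUND(AVG(amount), 2)=-40.5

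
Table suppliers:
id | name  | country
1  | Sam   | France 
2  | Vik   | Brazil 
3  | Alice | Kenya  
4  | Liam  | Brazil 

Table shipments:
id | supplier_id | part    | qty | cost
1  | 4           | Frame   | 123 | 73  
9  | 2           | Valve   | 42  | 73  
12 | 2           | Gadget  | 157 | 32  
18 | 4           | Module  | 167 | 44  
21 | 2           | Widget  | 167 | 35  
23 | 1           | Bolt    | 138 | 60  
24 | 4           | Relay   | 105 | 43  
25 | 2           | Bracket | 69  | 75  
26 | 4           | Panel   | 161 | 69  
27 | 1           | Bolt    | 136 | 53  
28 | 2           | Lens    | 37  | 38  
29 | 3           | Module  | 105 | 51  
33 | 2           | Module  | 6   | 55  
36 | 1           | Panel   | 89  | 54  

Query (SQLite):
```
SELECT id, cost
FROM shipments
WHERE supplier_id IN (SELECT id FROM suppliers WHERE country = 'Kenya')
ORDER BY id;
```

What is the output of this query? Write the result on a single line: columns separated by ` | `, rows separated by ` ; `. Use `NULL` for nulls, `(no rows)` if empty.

29 | 51

Inner query: suppliers.id where country = 'Kenya'.
Outer: keep shipments rows whose supplier_id is in that set.
Inner query → {3}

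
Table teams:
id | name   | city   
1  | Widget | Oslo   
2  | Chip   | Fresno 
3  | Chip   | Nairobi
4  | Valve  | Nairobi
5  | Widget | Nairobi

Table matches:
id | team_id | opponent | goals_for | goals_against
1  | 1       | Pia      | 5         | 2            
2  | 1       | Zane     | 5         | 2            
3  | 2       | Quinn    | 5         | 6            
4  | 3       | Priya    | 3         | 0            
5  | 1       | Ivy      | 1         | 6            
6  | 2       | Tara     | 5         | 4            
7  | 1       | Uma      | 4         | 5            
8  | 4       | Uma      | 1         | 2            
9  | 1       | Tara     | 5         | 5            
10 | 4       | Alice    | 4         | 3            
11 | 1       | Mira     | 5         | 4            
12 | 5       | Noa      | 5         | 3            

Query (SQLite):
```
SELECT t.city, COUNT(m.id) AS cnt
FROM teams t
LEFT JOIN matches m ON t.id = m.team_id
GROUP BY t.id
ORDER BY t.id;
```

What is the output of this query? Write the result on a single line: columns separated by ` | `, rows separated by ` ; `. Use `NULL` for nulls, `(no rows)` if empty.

LEFT JOIN keeps every teams row; unmatched ones get NULL for matches columns.
Group by teams.id and compute COUNT(m.id). COUNT(col) of an all-NULL group is 0.
  1: ids {1, 2, 5, 7, 9, 11} → COUNT(m.id)=6
  2: ids {3, 6} → COUNT(m.id)=2
  3: ids {4} → COUNT(m.id)=1
  4: ids {8, 10} → COUNT(m.id)=2
  5: ids {12} → COUNT(m.id)=1

Oslo | 6 ; Fresno | 2 ; Nairobi | 1 ; Nairobi | 2 ; Nairobi | 1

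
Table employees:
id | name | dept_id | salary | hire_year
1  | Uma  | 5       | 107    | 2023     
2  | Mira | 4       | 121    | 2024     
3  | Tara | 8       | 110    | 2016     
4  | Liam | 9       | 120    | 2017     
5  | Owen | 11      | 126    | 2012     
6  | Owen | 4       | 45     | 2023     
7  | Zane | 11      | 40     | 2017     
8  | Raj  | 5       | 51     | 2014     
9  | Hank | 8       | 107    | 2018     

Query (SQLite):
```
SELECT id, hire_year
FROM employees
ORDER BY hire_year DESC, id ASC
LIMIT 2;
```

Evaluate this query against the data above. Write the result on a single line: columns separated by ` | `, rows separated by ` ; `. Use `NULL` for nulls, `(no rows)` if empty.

Sort by hire_year desc, tiebreak id asc: (2024, id=2), (2023, id=1), (2023, id=6), (2018, id=9), (2017, id=4) …. Take first 2.

2 | 2024 ; 1 | 2023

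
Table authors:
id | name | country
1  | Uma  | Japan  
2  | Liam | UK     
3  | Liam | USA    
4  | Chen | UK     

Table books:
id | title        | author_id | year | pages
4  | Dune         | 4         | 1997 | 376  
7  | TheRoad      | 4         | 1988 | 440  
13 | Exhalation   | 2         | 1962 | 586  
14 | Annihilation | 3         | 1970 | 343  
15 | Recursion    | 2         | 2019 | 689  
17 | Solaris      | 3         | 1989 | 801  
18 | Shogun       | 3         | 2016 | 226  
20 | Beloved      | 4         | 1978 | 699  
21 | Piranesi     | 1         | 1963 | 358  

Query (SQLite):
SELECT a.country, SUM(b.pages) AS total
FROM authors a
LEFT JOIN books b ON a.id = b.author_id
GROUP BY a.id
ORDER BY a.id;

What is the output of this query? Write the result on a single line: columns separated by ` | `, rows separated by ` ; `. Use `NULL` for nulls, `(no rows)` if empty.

Japan | 358 ; UK | 1275 ; USA | 1370 ; UK | 1515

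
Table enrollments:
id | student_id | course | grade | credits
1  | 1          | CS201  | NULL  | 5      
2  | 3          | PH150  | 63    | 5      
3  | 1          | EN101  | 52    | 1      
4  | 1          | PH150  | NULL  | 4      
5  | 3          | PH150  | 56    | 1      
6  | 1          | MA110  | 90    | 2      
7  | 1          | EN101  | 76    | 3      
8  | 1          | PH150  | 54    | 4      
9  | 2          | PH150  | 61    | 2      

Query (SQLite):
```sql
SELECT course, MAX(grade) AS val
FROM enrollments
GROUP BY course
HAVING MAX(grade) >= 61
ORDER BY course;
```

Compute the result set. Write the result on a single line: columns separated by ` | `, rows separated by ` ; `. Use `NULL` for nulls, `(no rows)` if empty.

Partition enrollments by course; compute MAX(grade) within each group.
HAVING: keep groups where MAX(grade) >= 61.
  CS201: ids {1} → MAX(grade)=NULL
  EN101: ids {3, 7} → MAX(grade)=76
  MA110: ids {6} → MAX(grade)=90
  PH150: ids {2, 4, 5, 8, 9} → MAX(grade)=63

EN101 | 76 ; MA110 | 90 ; PH150 | 63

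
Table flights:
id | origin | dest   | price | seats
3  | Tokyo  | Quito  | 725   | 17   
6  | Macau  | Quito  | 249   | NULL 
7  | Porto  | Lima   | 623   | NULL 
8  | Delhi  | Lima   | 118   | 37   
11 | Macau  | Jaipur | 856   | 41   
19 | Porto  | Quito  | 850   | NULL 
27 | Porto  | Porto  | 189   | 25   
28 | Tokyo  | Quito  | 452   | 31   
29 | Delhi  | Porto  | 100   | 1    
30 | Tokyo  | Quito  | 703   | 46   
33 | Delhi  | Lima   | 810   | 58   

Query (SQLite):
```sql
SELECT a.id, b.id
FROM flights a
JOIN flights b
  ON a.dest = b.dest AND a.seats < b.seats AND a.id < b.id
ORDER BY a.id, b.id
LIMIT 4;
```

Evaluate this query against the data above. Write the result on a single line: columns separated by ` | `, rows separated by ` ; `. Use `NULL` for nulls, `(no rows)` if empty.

3 | 28 ; 3 | 30 ; 8 | 33 ; 28 | 30

Pairs (a,b) with same dest, a.seats < b.seats, a.id < b.id.
dest groups: Jaipur:{11} Lima:{7,8,33} Porto:{27,29} Quito:{3,6,19,28,30}
Ordered by (a.id, b.id); first 4.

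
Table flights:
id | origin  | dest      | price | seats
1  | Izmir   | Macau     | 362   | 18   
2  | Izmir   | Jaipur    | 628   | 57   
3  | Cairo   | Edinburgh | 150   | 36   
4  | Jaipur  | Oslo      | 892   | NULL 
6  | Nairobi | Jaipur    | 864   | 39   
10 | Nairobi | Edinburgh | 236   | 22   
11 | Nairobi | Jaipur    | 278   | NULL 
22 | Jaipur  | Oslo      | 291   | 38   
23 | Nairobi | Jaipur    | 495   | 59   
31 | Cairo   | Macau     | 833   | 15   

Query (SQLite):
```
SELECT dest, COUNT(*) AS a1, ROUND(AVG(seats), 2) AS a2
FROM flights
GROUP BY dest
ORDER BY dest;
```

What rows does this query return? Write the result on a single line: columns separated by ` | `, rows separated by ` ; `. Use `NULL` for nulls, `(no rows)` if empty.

Edinburgh | 2 | 29 ; Jaipur | 4 | 51.67 ; Macau | 2 | 16.5 ; Oslo | 2 | 38

Group flights by dest.
Per group compute: COUNT(*), ROUND(AVG(seats), 2).
  Edinburgh: ids {3, 10} → COUNT(*)=2, ROUND(AVG(seats), 2)=29
  Jaipur: ids {2, 6, 11, 23} → COUNT(*)=4, ROUND(AVG(seats), 2)=51.67
  Macau: ids {1, 31} → COUNT(*)=2, ROUND(AVG(seats), 2)=16.5
  Oslo: ids {4, 22} → COUNT(*)=2, ROUND(AVG(seats), 2)=38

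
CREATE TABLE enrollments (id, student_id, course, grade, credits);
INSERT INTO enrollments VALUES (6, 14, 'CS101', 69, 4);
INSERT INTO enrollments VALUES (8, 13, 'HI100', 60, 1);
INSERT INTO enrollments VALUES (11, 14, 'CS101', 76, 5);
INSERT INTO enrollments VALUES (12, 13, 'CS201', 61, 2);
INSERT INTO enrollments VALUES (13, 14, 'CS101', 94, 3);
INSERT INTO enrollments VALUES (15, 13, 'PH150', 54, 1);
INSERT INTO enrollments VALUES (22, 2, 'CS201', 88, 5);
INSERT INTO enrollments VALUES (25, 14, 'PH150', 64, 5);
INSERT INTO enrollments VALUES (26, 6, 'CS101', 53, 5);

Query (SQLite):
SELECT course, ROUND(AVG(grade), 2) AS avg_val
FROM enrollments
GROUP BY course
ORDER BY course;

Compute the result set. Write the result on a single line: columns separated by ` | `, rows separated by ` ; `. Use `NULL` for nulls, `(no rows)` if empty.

CS101 | 73 ; CS201 | 74.5 ; HI100 | 60 ; PH150 | 59

Partition enrollments by course; compute ROUND(AVG(grade), 2) within each group.
  CS101: ids {6, 11, 13, 26} → ROUND(AVG(grade), 2)=73
  CS201: ids {12, 22} → ROUND(AVG(grade), 2)=74.5
  HI100: ids {8} → ROUND(AVG(grade), 2)=60
  PH150: ids {15, 25} → ROUND(AVG(grade), 2)=59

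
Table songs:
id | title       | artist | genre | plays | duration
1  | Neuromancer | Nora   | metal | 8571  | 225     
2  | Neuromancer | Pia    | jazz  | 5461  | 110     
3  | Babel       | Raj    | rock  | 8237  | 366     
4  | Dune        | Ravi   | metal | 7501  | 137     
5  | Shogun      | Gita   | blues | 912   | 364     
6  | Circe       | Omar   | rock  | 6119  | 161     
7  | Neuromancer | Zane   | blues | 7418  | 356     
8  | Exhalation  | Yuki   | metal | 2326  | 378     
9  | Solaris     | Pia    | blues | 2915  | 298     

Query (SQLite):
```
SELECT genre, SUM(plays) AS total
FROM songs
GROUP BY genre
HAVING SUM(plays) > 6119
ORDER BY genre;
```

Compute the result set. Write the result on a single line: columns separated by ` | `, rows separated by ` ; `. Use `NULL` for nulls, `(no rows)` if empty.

blues | 11245 ; metal | 18398 ; rock | 14356

Partition songs by genre; compute SUM(plays) within each group.
HAVING: keep groups where SUM(plays) > 6119.
  blues: ids {5, 7, 9} → SUM(plays)=11245
  jazz: ids {2} → SUM(plays)=5461
  metal: ids {1, 4, 8} → SUM(plays)=18398
  rock: ids {3, 6} → SUM(plays)=14356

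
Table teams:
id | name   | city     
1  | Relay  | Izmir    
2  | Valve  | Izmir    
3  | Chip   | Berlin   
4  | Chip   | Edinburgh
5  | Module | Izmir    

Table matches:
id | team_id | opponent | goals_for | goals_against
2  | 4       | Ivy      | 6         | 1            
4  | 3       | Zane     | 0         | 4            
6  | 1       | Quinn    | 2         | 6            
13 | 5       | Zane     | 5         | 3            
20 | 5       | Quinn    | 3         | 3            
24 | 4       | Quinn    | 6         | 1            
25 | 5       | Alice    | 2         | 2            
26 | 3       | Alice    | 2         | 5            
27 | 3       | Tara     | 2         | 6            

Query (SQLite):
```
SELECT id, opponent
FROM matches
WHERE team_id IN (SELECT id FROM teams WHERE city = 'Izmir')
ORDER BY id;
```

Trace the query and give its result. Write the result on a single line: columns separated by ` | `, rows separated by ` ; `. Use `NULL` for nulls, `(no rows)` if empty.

6 | Quinn ; 13 | Zane ; 20 | Quinn ; 25 | Alice

Inner query: teams.id where city = 'Izmir'.
Outer: keep matches rows whose team_id is in that set.
Inner query → {1, 2, 5}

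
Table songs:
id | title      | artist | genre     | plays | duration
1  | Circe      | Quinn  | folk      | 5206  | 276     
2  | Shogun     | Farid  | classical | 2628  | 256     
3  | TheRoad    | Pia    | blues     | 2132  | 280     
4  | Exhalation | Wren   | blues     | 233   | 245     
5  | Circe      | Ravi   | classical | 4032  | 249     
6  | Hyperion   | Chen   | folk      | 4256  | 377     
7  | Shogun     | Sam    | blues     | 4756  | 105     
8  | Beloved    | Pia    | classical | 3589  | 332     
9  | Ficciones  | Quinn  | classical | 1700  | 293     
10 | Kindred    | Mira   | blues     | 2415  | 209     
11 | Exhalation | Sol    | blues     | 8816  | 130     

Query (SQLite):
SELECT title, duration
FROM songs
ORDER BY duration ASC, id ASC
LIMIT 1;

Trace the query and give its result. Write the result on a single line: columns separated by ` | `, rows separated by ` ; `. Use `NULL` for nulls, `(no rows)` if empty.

Sort by duration asc, tiebreak id asc: (105, id=7), (130, id=11), (209, id=10), (245, id=4) …. Take first 1.

Shogun | 105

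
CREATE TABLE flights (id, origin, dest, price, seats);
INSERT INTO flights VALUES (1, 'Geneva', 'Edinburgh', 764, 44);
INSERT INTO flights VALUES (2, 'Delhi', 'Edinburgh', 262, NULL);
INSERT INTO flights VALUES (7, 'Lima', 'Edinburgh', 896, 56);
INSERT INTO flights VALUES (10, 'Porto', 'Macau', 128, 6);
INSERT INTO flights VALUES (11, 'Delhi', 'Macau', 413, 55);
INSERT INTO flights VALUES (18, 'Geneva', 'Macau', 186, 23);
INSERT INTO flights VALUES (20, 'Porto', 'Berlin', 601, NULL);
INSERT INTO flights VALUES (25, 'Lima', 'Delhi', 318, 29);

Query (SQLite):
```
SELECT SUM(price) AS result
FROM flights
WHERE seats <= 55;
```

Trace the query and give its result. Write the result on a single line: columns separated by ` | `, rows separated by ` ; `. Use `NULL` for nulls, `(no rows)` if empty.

1809

Rows where seats <= 55 → price values: [764, 128, 413, 186, 318].
SUM of non-NULL values = 1809.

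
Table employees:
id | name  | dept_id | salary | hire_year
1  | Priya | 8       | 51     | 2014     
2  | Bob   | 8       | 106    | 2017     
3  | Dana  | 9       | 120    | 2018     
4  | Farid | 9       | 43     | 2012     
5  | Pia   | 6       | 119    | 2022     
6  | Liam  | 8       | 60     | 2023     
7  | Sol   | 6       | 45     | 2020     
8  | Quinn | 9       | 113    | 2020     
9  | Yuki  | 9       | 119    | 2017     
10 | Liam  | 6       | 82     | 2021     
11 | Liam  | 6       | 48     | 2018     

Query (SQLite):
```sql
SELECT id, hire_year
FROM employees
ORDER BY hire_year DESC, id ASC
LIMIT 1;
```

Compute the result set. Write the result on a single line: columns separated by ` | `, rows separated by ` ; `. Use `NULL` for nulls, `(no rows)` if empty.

Sort by hire_year desc, tiebreak id asc: (2023, id=6), (2022, id=5), (2021, id=10), (2020, id=7) …. Take first 1.

6 | 2023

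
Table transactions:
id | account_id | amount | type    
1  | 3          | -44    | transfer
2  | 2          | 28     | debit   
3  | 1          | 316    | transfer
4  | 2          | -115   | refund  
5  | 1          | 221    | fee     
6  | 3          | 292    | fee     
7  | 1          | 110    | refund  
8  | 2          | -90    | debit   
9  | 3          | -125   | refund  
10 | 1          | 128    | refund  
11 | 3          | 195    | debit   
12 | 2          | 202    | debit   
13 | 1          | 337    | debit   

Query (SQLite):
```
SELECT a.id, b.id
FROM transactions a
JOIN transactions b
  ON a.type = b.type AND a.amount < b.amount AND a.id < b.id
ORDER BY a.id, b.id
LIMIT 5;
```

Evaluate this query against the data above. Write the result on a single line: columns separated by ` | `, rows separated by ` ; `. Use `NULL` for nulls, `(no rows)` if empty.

1 | 3 ; 2 | 11 ; 2 | 12 ; 2 | 13 ; 4 | 7

Pairs (a,b) with same type, a.amount < b.amount, a.id < b.id.
type groups: debit:{2,8,11,12,13} fee:{5,6} refund:{4,7,9,10} transfer:{1,3}
Ordered by (a.id, b.id); first 5.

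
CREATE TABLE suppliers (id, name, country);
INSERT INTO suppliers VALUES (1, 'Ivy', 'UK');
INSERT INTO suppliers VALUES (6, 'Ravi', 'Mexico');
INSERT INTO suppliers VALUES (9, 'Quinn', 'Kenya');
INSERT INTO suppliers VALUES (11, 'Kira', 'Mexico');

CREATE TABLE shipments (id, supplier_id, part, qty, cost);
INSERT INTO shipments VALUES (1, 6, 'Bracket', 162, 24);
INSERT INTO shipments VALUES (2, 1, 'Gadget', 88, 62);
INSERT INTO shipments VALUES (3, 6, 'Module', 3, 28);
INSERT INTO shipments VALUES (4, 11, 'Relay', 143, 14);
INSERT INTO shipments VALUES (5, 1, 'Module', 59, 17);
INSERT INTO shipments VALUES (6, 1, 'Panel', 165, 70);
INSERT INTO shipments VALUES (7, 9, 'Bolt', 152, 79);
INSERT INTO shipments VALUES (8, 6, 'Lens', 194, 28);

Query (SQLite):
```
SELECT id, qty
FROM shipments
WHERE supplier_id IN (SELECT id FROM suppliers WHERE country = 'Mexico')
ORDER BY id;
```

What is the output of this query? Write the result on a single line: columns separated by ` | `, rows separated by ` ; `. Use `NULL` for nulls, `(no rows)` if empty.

Inner query: suppliers.id where country = 'Mexico'.
Outer: keep shipments rows whose supplier_id is in that set.
Inner query → {6, 11}

1 | 162 ; 3 | 3 ; 4 | 143 ; 8 | 194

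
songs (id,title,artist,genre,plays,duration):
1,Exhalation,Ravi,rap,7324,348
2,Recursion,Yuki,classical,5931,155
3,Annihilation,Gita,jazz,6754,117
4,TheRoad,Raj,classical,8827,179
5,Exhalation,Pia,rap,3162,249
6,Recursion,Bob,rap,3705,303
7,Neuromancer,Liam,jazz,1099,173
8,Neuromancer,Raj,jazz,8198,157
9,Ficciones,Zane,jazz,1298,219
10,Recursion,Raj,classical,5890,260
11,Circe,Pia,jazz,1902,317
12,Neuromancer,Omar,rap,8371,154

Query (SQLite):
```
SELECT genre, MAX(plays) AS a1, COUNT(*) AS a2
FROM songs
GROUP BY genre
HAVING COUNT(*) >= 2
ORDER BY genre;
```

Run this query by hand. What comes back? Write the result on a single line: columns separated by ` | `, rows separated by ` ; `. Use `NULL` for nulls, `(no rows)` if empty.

classical | 8827 | 3 ; jazz | 8198 | 5 ; rap | 8371 | 4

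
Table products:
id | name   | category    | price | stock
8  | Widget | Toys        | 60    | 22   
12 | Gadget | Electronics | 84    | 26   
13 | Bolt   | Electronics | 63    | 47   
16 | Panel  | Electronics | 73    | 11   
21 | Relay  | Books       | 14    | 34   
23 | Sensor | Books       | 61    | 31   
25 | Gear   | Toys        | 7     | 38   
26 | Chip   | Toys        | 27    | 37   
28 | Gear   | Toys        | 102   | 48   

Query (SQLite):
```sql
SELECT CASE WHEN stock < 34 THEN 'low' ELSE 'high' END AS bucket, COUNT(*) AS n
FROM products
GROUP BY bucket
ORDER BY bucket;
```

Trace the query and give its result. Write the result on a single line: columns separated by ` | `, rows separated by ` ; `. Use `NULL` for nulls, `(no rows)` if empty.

high | 5 ; low | 4

Bucket rows by stock < 34 → 'low' else 'high'; count each bucket.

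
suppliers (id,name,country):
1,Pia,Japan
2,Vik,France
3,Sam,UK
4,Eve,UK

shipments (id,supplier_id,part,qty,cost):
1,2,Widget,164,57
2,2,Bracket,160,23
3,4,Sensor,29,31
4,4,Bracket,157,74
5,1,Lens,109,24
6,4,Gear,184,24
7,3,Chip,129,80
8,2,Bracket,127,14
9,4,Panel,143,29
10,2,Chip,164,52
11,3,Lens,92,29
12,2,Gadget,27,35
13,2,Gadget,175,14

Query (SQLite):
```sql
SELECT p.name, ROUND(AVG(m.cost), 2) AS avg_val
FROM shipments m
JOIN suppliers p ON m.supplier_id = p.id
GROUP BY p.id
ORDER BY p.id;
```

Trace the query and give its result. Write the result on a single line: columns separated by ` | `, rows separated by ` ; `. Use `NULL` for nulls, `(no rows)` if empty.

Join each shipments row to its suppliers via supplier_id.
Group joined rows by suppliers.id; compute ROUND(AVG(m.cost), 2) per group.
  1: ids {5} → ROUND(AVG(m.cost), 2)=24
  2: ids {1, 2, 8, 10, 12, 13} → ROUND(AVG(m.cost), 2)=32.5
  3: ids {7, 11} → ROUND(AVG(m.cost), 2)=54.5
  4: ids {3, 4, 6, 9} → ROUND(AVG(m.cost), 2)=39.5

Pia | 24 ; Vik | 32.5 ; Sam | 54.5 ; Eve | 39.5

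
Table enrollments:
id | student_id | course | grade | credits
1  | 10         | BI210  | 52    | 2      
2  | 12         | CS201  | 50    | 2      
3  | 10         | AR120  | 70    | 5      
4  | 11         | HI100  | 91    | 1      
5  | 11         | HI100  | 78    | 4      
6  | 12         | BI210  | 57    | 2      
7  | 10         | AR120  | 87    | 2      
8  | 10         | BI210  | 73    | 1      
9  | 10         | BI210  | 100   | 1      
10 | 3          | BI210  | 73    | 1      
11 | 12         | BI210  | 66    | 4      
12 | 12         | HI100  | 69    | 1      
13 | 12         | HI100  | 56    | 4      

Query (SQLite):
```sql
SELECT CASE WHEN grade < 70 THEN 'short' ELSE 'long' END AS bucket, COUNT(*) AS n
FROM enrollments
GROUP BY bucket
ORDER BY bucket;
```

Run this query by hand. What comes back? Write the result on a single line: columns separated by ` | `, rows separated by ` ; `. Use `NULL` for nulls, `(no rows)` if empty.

Bucket rows by grade < 70 → 'short' else 'long'; count each bucket.

long | 7 ; short | 6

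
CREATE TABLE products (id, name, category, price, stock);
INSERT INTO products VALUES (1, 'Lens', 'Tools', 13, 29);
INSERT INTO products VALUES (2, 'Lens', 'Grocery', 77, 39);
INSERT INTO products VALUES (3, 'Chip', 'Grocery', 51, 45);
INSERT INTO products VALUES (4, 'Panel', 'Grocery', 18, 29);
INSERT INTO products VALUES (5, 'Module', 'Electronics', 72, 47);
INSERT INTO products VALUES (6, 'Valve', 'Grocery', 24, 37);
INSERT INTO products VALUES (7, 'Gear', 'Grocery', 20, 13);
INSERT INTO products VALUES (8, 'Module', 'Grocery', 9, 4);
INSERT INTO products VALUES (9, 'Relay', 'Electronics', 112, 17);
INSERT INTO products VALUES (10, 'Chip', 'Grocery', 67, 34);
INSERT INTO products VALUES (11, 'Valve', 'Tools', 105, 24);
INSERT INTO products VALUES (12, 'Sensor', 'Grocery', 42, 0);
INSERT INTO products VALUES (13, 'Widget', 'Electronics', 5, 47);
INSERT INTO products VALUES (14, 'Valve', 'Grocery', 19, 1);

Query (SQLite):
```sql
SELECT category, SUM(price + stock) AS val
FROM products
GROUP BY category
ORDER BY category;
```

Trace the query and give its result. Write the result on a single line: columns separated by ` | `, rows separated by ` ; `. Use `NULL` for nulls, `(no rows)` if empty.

Electronics | 300 ; Grocery | 529 ; Tools | 171

For each row compute price + stock.
Group by category; take SUM of the expression per group.
  Electronics: ids {5, 9, 13} → SUM(price + stock)=300
  Grocery: ids {2, 3, 4, 6, 7, 8, 10, 12, 14} → SUM(price + stock)=529
  Tools: ids {1, 11} → SUM(price + stock)=171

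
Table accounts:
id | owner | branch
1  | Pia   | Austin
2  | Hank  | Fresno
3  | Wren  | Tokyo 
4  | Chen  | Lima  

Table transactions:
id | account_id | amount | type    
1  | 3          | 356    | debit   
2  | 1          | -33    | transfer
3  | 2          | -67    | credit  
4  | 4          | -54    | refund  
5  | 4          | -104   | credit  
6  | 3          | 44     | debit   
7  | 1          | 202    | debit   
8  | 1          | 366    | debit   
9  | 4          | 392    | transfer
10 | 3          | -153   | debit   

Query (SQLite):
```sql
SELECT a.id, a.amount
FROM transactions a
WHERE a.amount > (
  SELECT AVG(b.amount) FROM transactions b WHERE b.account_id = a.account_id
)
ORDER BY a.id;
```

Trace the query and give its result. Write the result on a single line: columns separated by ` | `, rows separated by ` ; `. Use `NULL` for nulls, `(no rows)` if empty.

For each transactions row a, compute AVG(amount) over rows sharing a.account_id.
Keep row a if a.amount > that per-group AVG.
  account_id=1: AVG(amount) = 178.333333
  account_id=2: AVG(amount) = -67.0
  account_id=3: AVG(amount) = 82.333333
  account_id=4: AVG(amount) = 78.0

1 | 356 ; 7 | 202 ; 8 | 366 ; 9 | 392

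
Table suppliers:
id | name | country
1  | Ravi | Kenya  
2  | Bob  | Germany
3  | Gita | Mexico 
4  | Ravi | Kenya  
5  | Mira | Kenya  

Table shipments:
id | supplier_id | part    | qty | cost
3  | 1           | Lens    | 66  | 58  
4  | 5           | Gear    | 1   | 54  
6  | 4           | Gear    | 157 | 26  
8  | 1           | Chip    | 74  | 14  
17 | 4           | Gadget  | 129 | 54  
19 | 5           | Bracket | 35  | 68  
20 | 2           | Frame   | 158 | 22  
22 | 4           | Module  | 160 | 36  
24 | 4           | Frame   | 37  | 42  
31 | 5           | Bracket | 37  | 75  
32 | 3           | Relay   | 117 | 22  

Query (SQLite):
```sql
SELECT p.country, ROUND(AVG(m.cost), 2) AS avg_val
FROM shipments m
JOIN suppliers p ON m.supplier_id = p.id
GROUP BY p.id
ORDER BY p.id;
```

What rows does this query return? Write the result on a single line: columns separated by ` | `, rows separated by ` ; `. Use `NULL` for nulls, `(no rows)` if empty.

Kenya | 36 ; Germany | 22 ; Mexico | 22 ; Kenya | 39.5 ; Kenya | 65.67

Join each shipments row to its suppliers via supplier_id.
Group joined rows by suppliers.id; compute ROUND(AVG(m.cost), 2) per group.
  1: ids {3, 8} → ROUND(AVG(m.cost), 2)=36
  2: ids {20} → ROUND(AVG(m.cost), 2)=22
  3: ids {32} → ROUND(AVG(m.cost), 2)=22
  4: ids {6, 17, 22, 24} → ROUND(AVG(m.cost), 2)=39.5
  5: ids {4, 19, 31} → ROUND(AVG(m.cost), 2)=65.67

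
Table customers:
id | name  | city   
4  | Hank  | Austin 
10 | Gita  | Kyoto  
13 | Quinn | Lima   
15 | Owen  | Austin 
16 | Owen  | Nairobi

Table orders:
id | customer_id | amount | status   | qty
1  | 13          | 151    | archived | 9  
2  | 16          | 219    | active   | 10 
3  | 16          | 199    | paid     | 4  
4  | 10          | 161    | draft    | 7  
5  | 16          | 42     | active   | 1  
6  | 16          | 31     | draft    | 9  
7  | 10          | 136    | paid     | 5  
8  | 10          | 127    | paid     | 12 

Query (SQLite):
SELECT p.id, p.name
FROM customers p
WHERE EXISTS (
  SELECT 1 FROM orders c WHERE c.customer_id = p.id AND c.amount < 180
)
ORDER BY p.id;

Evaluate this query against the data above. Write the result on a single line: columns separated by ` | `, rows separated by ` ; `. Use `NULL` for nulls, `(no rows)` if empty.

10 | Gita ; 13 | Quinn ; 16 | Owen

For each customers row, check whether any orders with matching customer_id has amount < 180.
Keep rows where that is true.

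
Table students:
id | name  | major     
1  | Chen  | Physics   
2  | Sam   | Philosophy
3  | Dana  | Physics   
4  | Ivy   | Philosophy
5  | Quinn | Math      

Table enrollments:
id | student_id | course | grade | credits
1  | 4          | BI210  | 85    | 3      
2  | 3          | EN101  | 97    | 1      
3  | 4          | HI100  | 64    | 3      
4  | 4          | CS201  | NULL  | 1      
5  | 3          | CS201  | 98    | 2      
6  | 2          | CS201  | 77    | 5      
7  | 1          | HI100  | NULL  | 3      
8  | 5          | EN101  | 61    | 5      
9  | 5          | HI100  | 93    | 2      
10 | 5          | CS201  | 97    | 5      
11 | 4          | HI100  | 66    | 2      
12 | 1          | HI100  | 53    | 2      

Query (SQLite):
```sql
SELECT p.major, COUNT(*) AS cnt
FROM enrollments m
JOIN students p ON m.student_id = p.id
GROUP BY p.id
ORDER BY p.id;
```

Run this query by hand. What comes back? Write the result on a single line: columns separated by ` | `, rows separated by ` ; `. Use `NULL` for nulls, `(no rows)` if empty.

Join each enrollments row to its students via student_id.
Group joined rows by students.id; compute COUNT(*) per group.
  1: ids {7, 12} → COUNT(*)=2
  2: ids {6} → COUNT(*)=1
  3: ids {2, 5} → COUNT(*)=2
  4: ids {1, 3, 4, 11} → COUNT(*)=4
  5: ids {8, 9, 10} → COUNT(*)=3

Physics | 2 ; Philosophy | 1 ; Physics | 2 ; Philosophy | 4 ; Math | 3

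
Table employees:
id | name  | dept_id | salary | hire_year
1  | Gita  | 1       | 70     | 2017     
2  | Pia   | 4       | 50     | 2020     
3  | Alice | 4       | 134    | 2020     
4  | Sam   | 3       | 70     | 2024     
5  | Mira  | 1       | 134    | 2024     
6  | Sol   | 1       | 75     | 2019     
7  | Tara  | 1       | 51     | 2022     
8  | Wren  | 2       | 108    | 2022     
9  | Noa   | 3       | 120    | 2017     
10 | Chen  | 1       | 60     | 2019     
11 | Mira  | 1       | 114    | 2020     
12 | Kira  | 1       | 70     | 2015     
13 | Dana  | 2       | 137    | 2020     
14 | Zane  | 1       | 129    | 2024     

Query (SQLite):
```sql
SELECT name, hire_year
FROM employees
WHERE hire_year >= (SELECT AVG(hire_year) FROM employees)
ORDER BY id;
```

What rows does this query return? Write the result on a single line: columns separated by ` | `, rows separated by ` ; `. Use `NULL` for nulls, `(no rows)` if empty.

Sam | 2024 ; Mira | 2024 ; Tara | 2022 ; Wren | 2022 ; Zane | 2024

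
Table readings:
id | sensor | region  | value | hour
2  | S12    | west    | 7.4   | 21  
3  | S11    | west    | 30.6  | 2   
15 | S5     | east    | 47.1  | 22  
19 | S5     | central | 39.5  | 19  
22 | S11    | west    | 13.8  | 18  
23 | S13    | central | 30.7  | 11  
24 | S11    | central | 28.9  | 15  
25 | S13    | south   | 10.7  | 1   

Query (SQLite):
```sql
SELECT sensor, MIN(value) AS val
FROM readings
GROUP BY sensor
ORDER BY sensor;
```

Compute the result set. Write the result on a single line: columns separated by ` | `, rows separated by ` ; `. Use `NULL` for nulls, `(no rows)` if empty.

S11 | 13.8 ; S12 | 7.4 ; S13 | 10.7 ; S5 | 39.5

Partition readings by sensor; compute MIN(value) within each group.
  S11: ids {3, 22, 24} → MIN(value)=13.8
  S12: ids {2} → MIN(value)=7.4
  S13: ids {23, 25} → MIN(value)=10.7
  S5: ids {15, 19} → MIN(value)=39.5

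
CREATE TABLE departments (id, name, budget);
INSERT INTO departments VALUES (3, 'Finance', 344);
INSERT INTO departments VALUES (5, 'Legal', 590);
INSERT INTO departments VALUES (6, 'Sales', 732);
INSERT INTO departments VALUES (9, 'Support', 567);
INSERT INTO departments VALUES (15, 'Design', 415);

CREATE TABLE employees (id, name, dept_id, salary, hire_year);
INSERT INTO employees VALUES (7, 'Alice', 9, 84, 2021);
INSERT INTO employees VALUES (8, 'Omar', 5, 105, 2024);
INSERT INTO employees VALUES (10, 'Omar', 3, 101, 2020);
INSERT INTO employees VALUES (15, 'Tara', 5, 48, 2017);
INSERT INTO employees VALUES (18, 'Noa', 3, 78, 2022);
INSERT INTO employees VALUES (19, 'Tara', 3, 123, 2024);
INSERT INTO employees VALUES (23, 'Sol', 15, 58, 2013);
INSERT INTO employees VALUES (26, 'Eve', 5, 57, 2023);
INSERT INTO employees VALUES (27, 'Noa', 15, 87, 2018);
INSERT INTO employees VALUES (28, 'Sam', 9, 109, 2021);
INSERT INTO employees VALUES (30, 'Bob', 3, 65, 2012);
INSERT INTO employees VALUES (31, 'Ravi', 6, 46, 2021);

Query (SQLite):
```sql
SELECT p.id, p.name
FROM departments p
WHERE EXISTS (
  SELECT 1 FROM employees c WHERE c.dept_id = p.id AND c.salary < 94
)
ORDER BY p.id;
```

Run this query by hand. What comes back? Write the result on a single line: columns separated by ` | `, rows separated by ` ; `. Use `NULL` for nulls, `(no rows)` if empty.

For each departments row, check whether any employees with matching dept_id has salary < 94.
Keep rows where that is true.

3 | Finance ; 5 | Legal ; 6 | Sales ; 9 | Support ; 15 | Design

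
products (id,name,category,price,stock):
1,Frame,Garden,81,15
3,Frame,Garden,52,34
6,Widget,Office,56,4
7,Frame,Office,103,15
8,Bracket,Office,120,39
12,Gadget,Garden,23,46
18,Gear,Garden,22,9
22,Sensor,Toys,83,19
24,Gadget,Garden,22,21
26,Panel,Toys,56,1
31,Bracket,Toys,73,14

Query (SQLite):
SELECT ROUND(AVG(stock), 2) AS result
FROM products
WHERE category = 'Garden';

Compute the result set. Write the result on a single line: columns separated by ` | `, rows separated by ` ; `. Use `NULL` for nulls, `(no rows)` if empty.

25

Rows where category='Garden' → stock values: [15, 34, 46, 9, 21].
AVG = 125 / 5 (rounded to 2 dp).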